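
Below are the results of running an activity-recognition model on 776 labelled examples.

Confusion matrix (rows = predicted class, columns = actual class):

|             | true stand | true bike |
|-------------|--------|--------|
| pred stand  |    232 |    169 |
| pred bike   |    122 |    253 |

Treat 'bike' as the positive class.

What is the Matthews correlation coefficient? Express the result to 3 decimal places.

0.254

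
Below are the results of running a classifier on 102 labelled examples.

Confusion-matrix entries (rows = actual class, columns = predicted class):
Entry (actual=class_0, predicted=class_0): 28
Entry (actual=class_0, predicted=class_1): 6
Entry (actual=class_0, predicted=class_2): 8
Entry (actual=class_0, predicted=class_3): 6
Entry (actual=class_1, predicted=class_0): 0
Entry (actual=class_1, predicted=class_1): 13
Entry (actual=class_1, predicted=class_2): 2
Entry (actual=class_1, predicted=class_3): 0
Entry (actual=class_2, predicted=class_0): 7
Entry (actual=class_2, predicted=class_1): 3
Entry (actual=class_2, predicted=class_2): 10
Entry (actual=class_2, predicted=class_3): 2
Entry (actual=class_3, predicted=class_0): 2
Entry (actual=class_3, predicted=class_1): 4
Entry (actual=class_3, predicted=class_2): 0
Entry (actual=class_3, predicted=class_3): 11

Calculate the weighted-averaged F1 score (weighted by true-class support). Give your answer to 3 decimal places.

0.608

Per-class F1 score (2·TP/(2·TP+FP+FN)):
  class_0: TP=28, FP=0+7+2=9, FN=6+8+6=20 → 56/85 = 0.6588
  class_1: TP=13, FP=6+3+4=13, FN=0+2+0=2 → 26/41 = 0.6341
  class_2: TP=10, FP=8+2+0=10, FN=7+3+2=12 → 20/42 = 0.4762
  class_3: TP=11, FP=6+0+2=8, FN=2+4+0=6 → 22/36 = 0.6111
Weighted-F1 score = Σ (supportᵢ/N)·F1 scoreᵢ with N=102: (48/102)·0.6588 + (15/102)·0.6341 + (22/102)·0.4762 + (17/102)·0.6111 = 0.608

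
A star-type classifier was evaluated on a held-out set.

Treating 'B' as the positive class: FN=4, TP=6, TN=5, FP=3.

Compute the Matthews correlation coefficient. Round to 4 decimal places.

0.2236

MCC = (TP·TN − FP·FN) / √((TP+FP)(TP+FN)(TN+FP)(TN+FN))
Numerator = 6·5 − 3·4 = 18
Denominator = √(9·10·8·9) = √6480 = 80.4984
MCC = 18 / 80.4984 = 0.2236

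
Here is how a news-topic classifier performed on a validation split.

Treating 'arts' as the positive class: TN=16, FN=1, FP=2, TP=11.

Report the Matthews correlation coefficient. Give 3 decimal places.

MCC = (TP·TN − FP·FN) / √((TP+FP)(TP+FN)(TN+FP)(TN+FN))
Numerator = 11·16 − 2·1 = 174
Denominator = √(13·12·18·17) = √47736 = 218.4857
MCC = 174 / 218.4857 = 0.796

0.796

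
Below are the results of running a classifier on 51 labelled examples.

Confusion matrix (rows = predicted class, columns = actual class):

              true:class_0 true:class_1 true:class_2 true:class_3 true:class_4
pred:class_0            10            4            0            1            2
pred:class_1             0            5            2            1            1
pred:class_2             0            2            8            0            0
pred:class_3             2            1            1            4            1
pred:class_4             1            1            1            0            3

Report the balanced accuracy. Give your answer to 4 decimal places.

0.5832

Balanced accuracy = mean of per-class recall.
  class_0: recall = 10/13 = 0.76923
  class_1: recall = 5/13 = 0.38462
  class_2: recall = 8/12 = 0.66667
  class_3: recall = 4/6 = 0.66667
  class_4: recall = 3/7 = 0.42857
Mean = (0.76923 + 0.38462 + 0.66667 + 0.66667 + 0.42857) / 5 = 0.5832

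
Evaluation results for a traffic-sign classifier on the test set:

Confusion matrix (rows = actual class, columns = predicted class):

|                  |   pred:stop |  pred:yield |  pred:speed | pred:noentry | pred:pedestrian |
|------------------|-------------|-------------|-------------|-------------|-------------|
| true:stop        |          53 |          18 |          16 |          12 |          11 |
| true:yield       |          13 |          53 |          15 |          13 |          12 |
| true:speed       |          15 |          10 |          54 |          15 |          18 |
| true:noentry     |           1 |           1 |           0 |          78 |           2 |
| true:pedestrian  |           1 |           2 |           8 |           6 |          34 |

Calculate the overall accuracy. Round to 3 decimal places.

0.590

Accuracy = trace / total = (53+53+54+78+34=272) / 461 = 272/461 = 0.590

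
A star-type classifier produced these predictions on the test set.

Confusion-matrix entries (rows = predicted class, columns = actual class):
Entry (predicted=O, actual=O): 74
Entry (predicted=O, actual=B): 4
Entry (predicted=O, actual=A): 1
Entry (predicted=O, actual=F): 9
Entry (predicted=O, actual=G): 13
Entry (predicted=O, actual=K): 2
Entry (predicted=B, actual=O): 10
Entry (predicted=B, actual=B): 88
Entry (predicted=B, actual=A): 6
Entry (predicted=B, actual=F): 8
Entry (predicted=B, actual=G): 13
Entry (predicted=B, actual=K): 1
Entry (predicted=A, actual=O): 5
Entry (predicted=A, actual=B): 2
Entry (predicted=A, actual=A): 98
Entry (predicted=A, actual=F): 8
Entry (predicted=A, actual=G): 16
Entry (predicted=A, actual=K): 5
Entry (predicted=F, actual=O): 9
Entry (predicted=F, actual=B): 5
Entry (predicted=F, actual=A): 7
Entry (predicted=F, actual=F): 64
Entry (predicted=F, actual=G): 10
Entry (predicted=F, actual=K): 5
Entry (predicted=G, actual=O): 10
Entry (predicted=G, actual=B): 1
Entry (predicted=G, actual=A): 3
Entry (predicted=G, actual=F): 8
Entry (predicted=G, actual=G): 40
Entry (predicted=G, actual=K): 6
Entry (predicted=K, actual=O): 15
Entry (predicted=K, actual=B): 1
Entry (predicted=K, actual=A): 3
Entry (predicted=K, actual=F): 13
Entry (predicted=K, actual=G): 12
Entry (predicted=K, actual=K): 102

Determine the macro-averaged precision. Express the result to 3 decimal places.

Per-class precision (TP/(TP+FP)):
  O: TP=74, FP=4+1+9+13+2=29 → 74/103 = 0.7184
  B: TP=88, FP=10+6+8+13+1=38 → 88/126 = 0.6984
  A: TP=98, FP=5+2+8+16+5=36 → 98/134 = 0.7313
  F: TP=64, FP=9+5+7+10+5=36 → 64/100 = 0.6400
  G: TP=40, FP=10+1+3+8+6=28 → 40/68 = 0.5882
  K: TP=102, FP=15+1+3+13+12=44 → 102/146 = 0.6986
Macro-precision = mean = (0.7184 + 0.6984 + 0.7313 + 0.6400 + 0.5882 + 0.6986) / 6 = 0.679

0.679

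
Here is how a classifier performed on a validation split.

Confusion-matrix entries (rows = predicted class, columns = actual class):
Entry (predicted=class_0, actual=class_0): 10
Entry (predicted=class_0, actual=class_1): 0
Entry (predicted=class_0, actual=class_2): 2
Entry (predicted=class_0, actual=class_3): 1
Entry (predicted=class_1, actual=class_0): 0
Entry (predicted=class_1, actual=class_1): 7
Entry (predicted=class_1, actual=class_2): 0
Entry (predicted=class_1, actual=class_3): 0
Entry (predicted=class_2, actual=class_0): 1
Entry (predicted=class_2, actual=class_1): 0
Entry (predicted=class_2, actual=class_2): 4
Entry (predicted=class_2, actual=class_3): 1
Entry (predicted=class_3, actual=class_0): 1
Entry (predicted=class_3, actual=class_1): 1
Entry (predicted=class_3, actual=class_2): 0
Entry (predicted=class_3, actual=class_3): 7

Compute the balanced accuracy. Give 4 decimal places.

0.7882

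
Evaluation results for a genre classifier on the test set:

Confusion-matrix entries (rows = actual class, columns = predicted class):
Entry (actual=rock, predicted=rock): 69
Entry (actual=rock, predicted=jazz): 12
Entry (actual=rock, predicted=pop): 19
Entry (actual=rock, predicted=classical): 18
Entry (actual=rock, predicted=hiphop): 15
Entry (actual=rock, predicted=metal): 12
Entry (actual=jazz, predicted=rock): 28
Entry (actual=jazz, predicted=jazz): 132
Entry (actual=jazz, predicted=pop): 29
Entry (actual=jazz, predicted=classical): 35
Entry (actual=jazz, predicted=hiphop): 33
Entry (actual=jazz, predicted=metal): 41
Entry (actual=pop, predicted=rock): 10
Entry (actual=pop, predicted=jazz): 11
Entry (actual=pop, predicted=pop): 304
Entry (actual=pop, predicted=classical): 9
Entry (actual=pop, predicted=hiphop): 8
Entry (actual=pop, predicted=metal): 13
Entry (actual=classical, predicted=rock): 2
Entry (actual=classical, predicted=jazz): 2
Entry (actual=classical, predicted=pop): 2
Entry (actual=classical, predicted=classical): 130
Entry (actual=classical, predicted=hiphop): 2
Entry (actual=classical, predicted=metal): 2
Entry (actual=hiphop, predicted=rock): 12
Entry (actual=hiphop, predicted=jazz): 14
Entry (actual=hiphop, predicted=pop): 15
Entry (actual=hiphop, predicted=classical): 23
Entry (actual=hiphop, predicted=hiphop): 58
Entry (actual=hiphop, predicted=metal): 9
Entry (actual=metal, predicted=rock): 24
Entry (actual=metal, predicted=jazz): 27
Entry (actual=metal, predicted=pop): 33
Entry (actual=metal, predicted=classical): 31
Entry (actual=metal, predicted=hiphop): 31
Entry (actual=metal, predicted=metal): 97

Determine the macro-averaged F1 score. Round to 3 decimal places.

Per-class F1 score (2·TP/(2·TP+FP+FN)):
  rock: TP=69, FP=28+10+2+12+24=76, FN=12+19+18+15+12=76 → 138/290 = 0.4759
  jazz: TP=132, FP=12+11+2+14+27=66, FN=28+29+35+33+41=166 → 264/496 = 0.5323
  pop: TP=304, FP=19+29+2+15+33=98, FN=10+11+9+8+13=51 → 608/757 = 0.8032
  classical: TP=130, FP=18+35+9+23+31=116, FN=2+2+2+2+2=10 → 260/386 = 0.6736
  hiphop: TP=58, FP=15+33+8+2+31=89, FN=12+14+15+23+9=73 → 116/278 = 0.4173
  metal: TP=97, FP=12+41+13+2+9=77, FN=24+27+33+31+31=146 → 194/417 = 0.4652
Macro-F1 score = mean = (0.4759 + 0.5323 + 0.8032 + 0.6736 + 0.4173 + 0.4652) / 6 = 0.561

0.561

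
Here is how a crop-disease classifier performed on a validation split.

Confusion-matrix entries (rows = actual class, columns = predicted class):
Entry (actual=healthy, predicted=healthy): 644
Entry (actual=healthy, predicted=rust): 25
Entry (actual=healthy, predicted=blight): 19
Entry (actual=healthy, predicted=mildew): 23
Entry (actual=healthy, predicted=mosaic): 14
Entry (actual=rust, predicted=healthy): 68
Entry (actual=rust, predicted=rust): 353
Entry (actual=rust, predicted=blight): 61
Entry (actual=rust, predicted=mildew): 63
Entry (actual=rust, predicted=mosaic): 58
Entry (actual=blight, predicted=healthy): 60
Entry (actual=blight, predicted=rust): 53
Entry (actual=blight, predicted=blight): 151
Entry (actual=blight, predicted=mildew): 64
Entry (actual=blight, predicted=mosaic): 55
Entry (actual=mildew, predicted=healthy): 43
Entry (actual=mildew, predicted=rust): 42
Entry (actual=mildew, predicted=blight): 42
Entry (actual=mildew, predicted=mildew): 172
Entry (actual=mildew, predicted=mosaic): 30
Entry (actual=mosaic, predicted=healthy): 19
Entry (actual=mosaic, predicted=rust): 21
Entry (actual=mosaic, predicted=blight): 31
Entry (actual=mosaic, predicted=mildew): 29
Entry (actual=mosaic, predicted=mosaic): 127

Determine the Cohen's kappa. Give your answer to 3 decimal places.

0.528

Observed agreement pₒ = trace/N = 1447/2267 = 0.6383
Expected agreement pₑ = Σ (rowᵢ·colᵢ)/N² = (725·834 + 603·494 + 383·304 + 329·351 + 227·284)/2267² = 0.2333
κ = (pₒ − pₑ)/(1 − pₑ) = (0.6383 − 0.2333)/(1 − 0.2333) = 0.528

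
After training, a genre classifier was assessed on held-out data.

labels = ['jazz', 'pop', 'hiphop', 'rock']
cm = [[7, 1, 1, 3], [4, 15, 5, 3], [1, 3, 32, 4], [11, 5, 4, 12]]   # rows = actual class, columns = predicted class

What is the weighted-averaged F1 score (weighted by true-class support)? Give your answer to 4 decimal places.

0.5957

Per-class F1 score (2·TP/(2·TP+FP+FN)):
  jazz: TP=7, FP=4+1+11=16, FN=1+1+3=5 → 14/35 = 0.40000
  pop: TP=15, FP=1+3+5=9, FN=4+5+3=12 → 30/51 = 0.58824
  hiphop: TP=32, FP=1+5+4=10, FN=1+3+4=8 → 64/82 = 0.78049
  rock: TP=12, FP=3+3+4=10, FN=11+5+4=20 → 24/54 = 0.44444
Weighted-F1 score = Σ (supportᵢ/N)·F1 scoreᵢ with N=111: (12/111)·0.40000 + (27/111)·0.58824 + (40/111)·0.78049 + (32/111)·0.44444 = 0.5957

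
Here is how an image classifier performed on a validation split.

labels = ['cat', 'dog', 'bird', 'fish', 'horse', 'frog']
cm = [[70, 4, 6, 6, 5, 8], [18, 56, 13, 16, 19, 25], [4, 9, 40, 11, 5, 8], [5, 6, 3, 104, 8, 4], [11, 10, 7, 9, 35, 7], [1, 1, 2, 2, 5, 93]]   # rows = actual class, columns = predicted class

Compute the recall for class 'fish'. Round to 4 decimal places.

0.8000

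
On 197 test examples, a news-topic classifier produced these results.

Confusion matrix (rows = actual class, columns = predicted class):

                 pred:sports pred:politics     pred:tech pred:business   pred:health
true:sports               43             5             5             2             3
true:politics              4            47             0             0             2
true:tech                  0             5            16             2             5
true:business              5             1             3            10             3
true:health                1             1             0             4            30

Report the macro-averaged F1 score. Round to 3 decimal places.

Per-class F1 score (2·TP/(2·TP+FP+FN)):
  sports: TP=43, FP=4+0+5+1=10, FN=5+5+2+3=15 → 86/111 = 0.7748
  politics: TP=47, FP=5+5+1+1=12, FN=4+0+0+2=6 → 94/112 = 0.8393
  tech: TP=16, FP=5+0+3+0=8, FN=0+5+2+5=12 → 32/52 = 0.6154
  business: TP=10, FP=2+0+2+4=8, FN=5+1+3+3=12 → 20/40 = 0.5000
  health: TP=30, FP=3+2+5+3=13, FN=1+1+0+4=6 → 60/79 = 0.7595
Macro-F1 score = mean = (0.7748 + 0.8393 + 0.6154 + 0.5000 + 0.7595) / 5 = 0.698

0.698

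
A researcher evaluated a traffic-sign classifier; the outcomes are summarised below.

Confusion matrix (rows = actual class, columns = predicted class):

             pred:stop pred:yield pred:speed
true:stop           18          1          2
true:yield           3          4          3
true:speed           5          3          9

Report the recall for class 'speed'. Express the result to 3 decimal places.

0.529

Treat 'speed' as positive and all other classes as negative.
recall = TP/(TP+FN).
speed: TP=9, FN=5+3=8 → 9/17 = 0.5294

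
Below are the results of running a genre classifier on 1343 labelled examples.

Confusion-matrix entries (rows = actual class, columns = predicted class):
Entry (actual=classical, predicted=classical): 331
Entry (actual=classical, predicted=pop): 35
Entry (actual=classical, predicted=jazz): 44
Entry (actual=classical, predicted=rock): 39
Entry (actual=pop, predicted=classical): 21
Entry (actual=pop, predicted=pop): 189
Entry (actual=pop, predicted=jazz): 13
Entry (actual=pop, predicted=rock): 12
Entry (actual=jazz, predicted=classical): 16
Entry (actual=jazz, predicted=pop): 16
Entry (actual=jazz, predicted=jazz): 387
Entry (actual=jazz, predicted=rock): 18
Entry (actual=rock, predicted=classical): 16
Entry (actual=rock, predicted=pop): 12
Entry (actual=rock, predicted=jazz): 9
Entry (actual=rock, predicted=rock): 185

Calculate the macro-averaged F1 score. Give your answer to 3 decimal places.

0.804

Per-class F1 score (2·TP/(2·TP+FP+FN)):
  classical: TP=331, FP=21+16+16=53, FN=35+44+39=118 → 662/833 = 0.7947
  pop: TP=189, FP=35+16+12=63, FN=21+13+12=46 → 378/487 = 0.7762
  jazz: TP=387, FP=44+13+9=66, FN=16+16+18=50 → 774/890 = 0.8697
  rock: TP=185, FP=39+12+18=69, FN=16+12+9=37 → 370/476 = 0.7773
Macro-F1 score = mean = (0.7947 + 0.7762 + 0.8697 + 0.7773) / 4 = 0.804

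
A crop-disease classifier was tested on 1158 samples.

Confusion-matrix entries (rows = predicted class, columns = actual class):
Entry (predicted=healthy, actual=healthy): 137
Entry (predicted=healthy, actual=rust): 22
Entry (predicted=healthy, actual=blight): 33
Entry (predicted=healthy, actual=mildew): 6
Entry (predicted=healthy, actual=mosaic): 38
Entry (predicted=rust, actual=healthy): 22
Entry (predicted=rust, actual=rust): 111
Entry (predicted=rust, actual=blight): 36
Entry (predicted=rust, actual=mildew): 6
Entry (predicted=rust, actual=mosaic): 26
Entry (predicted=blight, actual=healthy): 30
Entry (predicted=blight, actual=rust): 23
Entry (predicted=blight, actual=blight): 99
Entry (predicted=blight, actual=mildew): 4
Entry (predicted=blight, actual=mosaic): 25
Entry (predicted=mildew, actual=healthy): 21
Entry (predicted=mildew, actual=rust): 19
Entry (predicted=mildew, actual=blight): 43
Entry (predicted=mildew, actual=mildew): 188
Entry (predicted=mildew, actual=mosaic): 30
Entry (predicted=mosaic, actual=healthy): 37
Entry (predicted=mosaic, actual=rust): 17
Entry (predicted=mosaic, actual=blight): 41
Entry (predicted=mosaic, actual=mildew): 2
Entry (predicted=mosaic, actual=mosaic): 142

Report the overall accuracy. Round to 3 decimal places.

0.585

Accuracy = trace / total = (137+111+99+188+142=677) / 1158 = 677/1158 = 0.585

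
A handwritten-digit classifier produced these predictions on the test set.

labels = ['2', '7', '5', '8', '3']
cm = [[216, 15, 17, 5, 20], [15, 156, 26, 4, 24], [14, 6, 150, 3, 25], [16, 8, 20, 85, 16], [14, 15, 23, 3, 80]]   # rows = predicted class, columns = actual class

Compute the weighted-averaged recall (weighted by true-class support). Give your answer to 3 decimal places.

0.704

Per-class recall (TP/(TP+FN)):
  2: TP=216, FN=15+14+16+14=59 → 216/275 = 0.7855
  7: TP=156, FN=15+6+8+15=44 → 156/200 = 0.7800
  5: TP=150, FN=17+26+20+23=86 → 150/236 = 0.6356
  8: TP=85, FN=5+4+3+3=15 → 85/100 = 0.8500
  3: TP=80, FN=20+24+25+16=85 → 80/165 = 0.4848
Weighted-recall = Σ (supportᵢ/N)·recallᵢ with N=976: (275/976)·0.7855 + (200/976)·0.7800 + (236/976)·0.6356 + (100/976)·0.8500 + (165/976)·0.4848 = 0.704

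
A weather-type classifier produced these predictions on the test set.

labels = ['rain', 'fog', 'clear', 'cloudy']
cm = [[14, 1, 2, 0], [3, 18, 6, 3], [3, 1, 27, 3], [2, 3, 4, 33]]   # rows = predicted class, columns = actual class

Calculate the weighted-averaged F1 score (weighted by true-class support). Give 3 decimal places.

Per-class F1 score (2·TP/(2·TP+FP+FN)):
  rain: TP=14, FP=1+2+0=3, FN=3+3+2=8 → 28/39 = 0.7179
  fog: TP=18, FP=3+6+3=12, FN=1+1+3=5 → 36/53 = 0.6792
  clear: TP=27, FP=3+1+3=7, FN=2+6+4=12 → 54/73 = 0.7397
  cloudy: TP=33, FP=2+3+4=9, FN=0+3+3=6 → 66/81 = 0.8148
Weighted-F1 score = Σ (supportᵢ/N)·F1 scoreᵢ with N=123: (22/123)·0.7179 + (23/123)·0.6792 + (39/123)·0.7397 + (39/123)·0.8148 = 0.748

0.748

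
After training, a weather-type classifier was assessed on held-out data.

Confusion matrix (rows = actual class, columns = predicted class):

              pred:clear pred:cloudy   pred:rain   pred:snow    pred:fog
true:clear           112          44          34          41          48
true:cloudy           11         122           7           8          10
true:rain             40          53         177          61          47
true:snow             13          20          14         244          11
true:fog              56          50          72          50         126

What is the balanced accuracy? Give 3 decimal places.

0.561

Balanced accuracy = mean of per-class recall.
  clear: recall = 112/279 = 0.4014
  cloudy: recall = 122/158 = 0.7722
  rain: recall = 177/378 = 0.4683
  snow: recall = 244/302 = 0.8079
  fog: recall = 126/354 = 0.3559
Mean = (0.4014 + 0.7722 + 0.4683 + 0.8079 + 0.3559) / 5 = 0.561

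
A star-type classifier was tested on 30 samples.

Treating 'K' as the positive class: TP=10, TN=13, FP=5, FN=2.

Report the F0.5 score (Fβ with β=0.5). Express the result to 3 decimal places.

0.694

Fβ = (1+β²)·TP / ((1+β²)·TP + β²·FN + FP), with β²=1/4
= 1.25·10 / (1.25·10 + 0.25·2 + 5) = 0.694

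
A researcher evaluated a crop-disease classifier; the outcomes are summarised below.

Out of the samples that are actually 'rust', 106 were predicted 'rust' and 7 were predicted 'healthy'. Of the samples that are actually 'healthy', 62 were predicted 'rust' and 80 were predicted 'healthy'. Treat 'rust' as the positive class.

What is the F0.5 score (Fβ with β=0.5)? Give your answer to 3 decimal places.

0.675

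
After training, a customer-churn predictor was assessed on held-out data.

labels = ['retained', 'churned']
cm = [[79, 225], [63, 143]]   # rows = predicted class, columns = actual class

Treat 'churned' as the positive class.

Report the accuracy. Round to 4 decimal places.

0.4353

Accuracy = (TP+TN)/N = (143+79)/510 = 0.4353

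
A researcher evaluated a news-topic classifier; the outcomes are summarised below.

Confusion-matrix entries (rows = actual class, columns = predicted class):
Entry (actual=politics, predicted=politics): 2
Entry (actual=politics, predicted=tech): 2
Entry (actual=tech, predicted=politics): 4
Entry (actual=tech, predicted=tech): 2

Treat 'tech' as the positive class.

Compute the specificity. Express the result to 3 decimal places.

0.500

Specificity = TN/(TN+FP) = 2/(2+2) = 0.500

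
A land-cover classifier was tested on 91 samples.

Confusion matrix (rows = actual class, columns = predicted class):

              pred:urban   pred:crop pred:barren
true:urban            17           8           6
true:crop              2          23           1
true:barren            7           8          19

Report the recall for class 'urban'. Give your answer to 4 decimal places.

One-vs-rest for 'urban': TP = diagonal; FP = other classes predicted 'urban'; FN = 'urban' predicted as other.
recall = TP/(TP+FN).
urban: TP=17, FN=8+6=14 → 17/31 = 0.54839

0.5484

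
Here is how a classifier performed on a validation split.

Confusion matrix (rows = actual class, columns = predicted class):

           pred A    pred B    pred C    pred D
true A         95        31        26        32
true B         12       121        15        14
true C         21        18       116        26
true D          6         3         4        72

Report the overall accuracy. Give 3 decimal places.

0.660

Accuracy = trace / total = (95+121+116+72=404) / 612 = 404/612 = 0.660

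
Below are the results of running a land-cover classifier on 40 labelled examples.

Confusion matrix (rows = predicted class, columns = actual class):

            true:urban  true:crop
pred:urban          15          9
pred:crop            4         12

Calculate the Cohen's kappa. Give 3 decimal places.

0.356

Observed agreement pₒ = trace/N = 27/40 = 0.6750
Expected agreement pₑ = Σ (rowᵢ·colᵢ)/N² = (19·24 + 21·16)/40² = 0.4950
κ = (pₒ − pₑ)/(1 − pₑ) = (0.6750 − 0.4950)/(1 − 0.4950) = 0.356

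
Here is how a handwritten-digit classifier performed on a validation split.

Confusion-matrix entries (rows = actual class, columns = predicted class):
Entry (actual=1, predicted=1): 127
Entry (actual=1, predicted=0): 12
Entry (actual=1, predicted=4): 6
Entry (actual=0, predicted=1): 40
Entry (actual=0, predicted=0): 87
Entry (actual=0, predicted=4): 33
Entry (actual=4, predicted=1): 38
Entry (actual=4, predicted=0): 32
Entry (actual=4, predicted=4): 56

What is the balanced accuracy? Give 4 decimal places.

0.6214

Balanced accuracy = mean of per-class recall.
  1: recall = 127/145 = 0.87586
  0: recall = 87/160 = 0.54375
  4: recall = 56/126 = 0.44444
Mean = (0.87586 + 0.54375 + 0.44444) / 3 = 0.6214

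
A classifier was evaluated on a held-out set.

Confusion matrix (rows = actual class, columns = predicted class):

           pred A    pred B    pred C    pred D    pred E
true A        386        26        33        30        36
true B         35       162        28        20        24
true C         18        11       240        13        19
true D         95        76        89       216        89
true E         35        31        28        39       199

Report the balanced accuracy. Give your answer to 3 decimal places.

0.627

Balanced accuracy = mean of per-class recall.
  A: recall = 386/511 = 0.7554
  B: recall = 162/269 = 0.6022
  C: recall = 240/301 = 0.7973
  D: recall = 216/565 = 0.3823
  E: recall = 199/332 = 0.5994
Mean = (0.7554 + 0.6022 + 0.7973 + 0.3823 + 0.5994) / 5 = 0.627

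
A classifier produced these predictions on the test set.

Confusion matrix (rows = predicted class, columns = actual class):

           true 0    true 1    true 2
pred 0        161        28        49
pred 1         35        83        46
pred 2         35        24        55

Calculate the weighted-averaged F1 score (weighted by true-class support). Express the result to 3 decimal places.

0.574

Per-class F1 score (2·TP/(2·TP+FP+FN)):
  0: TP=161, FP=28+49=77, FN=35+35=70 → 322/469 = 0.6866
  1: TP=83, FP=35+46=81, FN=28+24=52 → 166/299 = 0.5552
  2: TP=55, FP=35+24=59, FN=49+46=95 → 110/264 = 0.4167
Weighted-F1 score = Σ (supportᵢ/N)·F1 scoreᵢ with N=516: (231/516)·0.6866 + (135/516)·0.5552 + (150/516)·0.4167 = 0.574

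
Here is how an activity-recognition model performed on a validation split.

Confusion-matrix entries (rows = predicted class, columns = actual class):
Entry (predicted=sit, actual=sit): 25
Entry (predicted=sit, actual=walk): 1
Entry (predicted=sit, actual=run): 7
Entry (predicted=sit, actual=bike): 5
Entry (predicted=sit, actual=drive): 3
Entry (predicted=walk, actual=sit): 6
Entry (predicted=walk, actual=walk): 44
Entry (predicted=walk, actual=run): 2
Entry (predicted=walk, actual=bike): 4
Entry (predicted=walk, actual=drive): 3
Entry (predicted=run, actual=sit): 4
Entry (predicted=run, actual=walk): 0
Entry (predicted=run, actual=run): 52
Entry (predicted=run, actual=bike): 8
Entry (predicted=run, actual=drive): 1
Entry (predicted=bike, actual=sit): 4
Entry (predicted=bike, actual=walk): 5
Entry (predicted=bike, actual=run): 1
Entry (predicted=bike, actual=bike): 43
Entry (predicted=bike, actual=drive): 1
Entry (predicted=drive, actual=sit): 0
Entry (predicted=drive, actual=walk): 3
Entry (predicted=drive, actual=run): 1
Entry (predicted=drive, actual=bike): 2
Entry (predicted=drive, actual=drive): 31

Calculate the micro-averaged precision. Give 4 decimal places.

Micro-averaging pools counts across classes: ΣTP=195, ΣFP=61, ΣFN=61.
Micro-precision = TP/(TP+FP) on pooled counts = 0.7617 (equals overall accuracy in single-label multiclass).

0.7617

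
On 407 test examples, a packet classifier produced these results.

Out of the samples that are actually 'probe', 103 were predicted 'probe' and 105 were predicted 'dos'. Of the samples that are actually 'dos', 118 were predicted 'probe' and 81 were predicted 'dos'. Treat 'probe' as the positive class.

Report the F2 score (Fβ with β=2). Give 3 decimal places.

0.489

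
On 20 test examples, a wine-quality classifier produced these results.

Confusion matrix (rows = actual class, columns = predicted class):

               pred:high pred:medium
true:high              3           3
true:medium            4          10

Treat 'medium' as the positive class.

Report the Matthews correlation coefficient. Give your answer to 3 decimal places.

0.206

MCC = (TP·TN − FP·FN) / √((TP+FP)(TP+FN)(TN+FP)(TN+FN))
Numerator = 10·3 − 3·4 = 18
Denominator = √(13·14·6·7) = √7644 = 87.4300
MCC = 18 / 87.4300 = 0.206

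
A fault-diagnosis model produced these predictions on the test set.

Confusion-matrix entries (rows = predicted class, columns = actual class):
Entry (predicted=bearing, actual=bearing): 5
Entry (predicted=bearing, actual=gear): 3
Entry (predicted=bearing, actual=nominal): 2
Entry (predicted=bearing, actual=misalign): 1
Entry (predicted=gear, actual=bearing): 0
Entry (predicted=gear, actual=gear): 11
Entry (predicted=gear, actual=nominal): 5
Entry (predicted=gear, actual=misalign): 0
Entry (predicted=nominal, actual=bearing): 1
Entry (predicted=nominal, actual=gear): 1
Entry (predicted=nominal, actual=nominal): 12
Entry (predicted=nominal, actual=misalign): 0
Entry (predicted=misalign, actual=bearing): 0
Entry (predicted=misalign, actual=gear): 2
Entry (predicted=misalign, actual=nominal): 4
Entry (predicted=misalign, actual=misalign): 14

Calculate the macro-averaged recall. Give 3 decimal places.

0.734

Per-class recall (TP/(TP+FN)):
  bearing: TP=5, FN=0+1+0=1 → 5/6 = 0.8333
  gear: TP=11, FN=3+1+2=6 → 11/17 = 0.6471
  nominal: TP=12, FN=2+5+4=11 → 12/23 = 0.5217
  misalign: TP=14, FN=1+0+0=1 → 14/15 = 0.9333
Macro-recall = mean = (0.8333 + 0.6471 + 0.5217 + 0.9333) / 4 = 0.734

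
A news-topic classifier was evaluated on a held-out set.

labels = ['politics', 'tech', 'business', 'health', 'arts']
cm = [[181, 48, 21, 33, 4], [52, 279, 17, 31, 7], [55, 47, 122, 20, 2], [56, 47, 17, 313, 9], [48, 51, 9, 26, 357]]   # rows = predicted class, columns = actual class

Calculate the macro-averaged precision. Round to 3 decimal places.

Per-class precision (TP/(TP+FP)):
  politics: TP=181, FP=48+21+33+4=106 → 181/287 = 0.6307
  tech: TP=279, FP=52+17+31+7=107 → 279/386 = 0.7228
  business: TP=122, FP=55+47+20+2=124 → 122/246 = 0.4959
  health: TP=313, FP=56+47+17+9=129 → 313/442 = 0.7081
  arts: TP=357, FP=48+51+9+26=134 → 357/491 = 0.7271
Macro-precision = mean = (0.6307 + 0.7228 + 0.4959 + 0.7081 + 0.7271) / 5 = 0.657

0.657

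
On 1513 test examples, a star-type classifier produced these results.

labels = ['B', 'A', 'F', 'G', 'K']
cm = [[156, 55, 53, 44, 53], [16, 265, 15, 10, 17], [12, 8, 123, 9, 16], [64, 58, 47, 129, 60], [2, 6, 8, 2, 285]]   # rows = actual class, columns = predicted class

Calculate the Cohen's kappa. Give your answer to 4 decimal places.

Observed agreement pₒ = trace/N = 958/1513 = 0.63318
Expected agreement pₑ = Σ (rowᵢ·colᵢ)/N² = (361·250 + 323·392 + 168·246 + 358·194 + 303·431)/1513² = 0.20018
κ = (pₒ − pₑ)/(1 − pₑ) = (0.63318 − 0.20018)/(1 − 0.20018) = 0.5414

0.5414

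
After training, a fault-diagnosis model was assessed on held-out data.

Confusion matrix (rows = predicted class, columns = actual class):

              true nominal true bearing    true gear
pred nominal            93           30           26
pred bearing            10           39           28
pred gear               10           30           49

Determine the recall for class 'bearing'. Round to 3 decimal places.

0.394

recall = TP/(TP+FN).
bearing: TP=39, FN=30+30=60 → 39/99 = 0.3939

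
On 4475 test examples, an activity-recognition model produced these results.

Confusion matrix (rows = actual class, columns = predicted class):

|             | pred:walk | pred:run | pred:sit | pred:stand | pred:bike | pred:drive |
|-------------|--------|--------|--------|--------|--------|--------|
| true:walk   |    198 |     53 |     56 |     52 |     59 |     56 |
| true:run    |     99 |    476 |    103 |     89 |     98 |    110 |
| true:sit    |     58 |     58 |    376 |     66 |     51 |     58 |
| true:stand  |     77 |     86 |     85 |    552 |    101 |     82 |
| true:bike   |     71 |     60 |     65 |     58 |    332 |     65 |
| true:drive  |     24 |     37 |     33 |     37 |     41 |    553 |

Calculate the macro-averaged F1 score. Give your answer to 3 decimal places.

Per-class F1 score (2·TP/(2·TP+FP+FN)):
  walk: TP=198, FP=99+58+77+71+24=329, FN=53+56+52+59+56=276 → 396/1001 = 0.3956
  run: TP=476, FP=53+58+86+60+37=294, FN=99+103+89+98+110=499 → 952/1745 = 0.5456
  sit: TP=376, FP=56+103+85+65+33=342, FN=58+58+66+51+58=291 → 752/1385 = 0.5430
  stand: TP=552, FP=52+89+66+58+37=302, FN=77+86+85+101+82=431 → 1104/1837 = 0.6010
  bike: TP=332, FP=59+98+51+101+41=350, FN=71+60+65+58+65=319 → 664/1333 = 0.4981
  drive: TP=553, FP=56+110+58+82+65=371, FN=24+37+33+37+41=172 → 1106/1649 = 0.6707
Macro-F1 score = mean = (0.3956 + 0.5456 + 0.5430 + 0.6010 + 0.4981 + 0.6707) / 6 = 0.542

0.542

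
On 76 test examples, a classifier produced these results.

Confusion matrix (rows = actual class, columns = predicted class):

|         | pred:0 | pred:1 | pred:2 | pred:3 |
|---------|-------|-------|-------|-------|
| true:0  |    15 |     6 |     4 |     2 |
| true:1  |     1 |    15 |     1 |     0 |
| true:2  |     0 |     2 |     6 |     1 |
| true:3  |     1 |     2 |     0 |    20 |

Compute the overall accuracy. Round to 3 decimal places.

0.737

Accuracy = trace / total = (15+15+6+20=56) / 76 = 56/76 = 0.737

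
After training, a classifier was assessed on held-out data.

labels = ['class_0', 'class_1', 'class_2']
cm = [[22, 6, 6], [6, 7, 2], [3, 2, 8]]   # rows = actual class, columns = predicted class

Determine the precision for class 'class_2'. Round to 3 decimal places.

0.500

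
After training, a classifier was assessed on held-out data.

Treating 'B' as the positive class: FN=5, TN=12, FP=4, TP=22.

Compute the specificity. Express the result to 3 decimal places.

0.750

Specificity = TN/(TN+FP) = 12/(12+4) = 0.750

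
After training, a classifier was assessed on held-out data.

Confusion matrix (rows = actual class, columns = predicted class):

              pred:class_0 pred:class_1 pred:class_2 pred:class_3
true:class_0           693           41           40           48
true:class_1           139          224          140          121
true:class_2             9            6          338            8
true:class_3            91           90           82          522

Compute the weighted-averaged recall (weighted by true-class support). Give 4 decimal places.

Per-class recall (TP/(TP+FN)):
  class_0: TP=693, FN=41+40+48=129 → 693/822 = 0.84307
  class_1: TP=224, FN=139+140+121=400 → 224/624 = 0.35897
  class_2: TP=338, FN=9+6+8=23 → 338/361 = 0.93629
  class_3: TP=522, FN=91+90+82=263 → 522/785 = 0.66497
Weighted-recall = Σ (supportᵢ/N)·recallᵢ with N=2592: (822/2592)·0.84307 + (624/2592)·0.35897 + (361/2592)·0.93629 + (785/2592)·0.66497 = 0.6856

0.6856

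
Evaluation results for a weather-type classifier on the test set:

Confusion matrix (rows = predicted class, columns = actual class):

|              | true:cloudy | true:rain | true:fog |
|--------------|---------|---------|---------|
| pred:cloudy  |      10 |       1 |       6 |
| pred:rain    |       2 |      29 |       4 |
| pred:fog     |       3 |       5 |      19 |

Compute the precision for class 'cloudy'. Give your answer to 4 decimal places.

Take TP from the diagonal, FP from the rest of the 'cloudy' prediction marginal, FN from the rest of the 'cloudy' actual marginal.
precision = TP/(TP+FP).
cloudy: TP=10, FP=1+6=7 → 10/17 = 0.58824

0.5882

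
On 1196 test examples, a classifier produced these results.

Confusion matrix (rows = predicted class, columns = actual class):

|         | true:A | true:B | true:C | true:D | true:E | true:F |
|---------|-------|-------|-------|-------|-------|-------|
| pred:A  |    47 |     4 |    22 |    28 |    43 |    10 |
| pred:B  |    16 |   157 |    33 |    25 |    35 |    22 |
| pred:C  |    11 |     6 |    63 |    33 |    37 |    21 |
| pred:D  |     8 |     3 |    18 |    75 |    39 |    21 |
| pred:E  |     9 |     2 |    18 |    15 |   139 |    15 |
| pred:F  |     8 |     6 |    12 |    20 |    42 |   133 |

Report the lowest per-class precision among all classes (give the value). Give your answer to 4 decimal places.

0.3052

Per-class precision (TP/(TP+FP)):
  A: TP=47, FP=4+22+28+43+10=107 → 47/154 = 0.30519
  B: TP=157, FP=16+33+25+35+22=131 → 157/288 = 0.54514
  C: TP=63, FP=11+6+33+37+21=108 → 63/171 = 0.36842
  D: TP=75, FP=8+3+18+39+21=89 → 75/164 = 0.45732
  E: TP=139, FP=9+2+18+15+15=59 → 139/198 = 0.70202
  F: TP=133, FP=8+6+12+20+42=88 → 133/221 = 0.60181
Lowest is class 'A' with precision = 0.3052.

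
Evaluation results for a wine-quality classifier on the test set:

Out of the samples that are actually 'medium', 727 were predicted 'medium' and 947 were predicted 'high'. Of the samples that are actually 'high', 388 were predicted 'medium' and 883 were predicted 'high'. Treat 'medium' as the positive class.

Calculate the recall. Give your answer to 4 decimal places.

0.4343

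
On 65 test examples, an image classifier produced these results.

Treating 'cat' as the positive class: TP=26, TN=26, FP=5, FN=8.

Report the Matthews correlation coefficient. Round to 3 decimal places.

MCC = (TP·TN − FP·FN) / √((TP+FP)(TP+FN)(TN+FP)(TN+FN))
Numerator = 26·26 − 5·8 = 636
Denominator = √(31·34·31·34) = √1110916 = 1054.0000
MCC = 636 / 1054.0000 = 0.603

0.603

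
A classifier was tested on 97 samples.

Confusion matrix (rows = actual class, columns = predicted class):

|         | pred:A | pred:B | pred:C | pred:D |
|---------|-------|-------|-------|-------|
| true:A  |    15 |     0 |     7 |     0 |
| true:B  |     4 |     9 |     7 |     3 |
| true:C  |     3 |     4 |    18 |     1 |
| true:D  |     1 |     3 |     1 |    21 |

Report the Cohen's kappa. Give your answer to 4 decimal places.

Observed agreement pₒ = trace/N = 63/97 = 0.64948
Expected agreement pₑ = Σ (rowᵢ·colᵢ)/N² = (22·23 + 23·16 + 26·33 + 26·25)/97² = 0.25316
κ = (pₒ − pₑ)/(1 − pₑ) = (0.64948 − 0.25316)/(1 − 0.25316) = 0.5307

0.5307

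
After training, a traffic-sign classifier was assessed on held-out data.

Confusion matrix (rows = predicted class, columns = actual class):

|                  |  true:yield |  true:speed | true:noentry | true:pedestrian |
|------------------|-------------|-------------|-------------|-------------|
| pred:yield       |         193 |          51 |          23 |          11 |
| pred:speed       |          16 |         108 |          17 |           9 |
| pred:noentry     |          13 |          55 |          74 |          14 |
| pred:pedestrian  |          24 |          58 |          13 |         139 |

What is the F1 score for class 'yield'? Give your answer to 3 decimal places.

0.737

F1 score = 2·TP/(2·TP+FP+FN).
yield: TP=193, FP=51+23+11=85, FN=16+13+24=53 → 386/524 = 0.7366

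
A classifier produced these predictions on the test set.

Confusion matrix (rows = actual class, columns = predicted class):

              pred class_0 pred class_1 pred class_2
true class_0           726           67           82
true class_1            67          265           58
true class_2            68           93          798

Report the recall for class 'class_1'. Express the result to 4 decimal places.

recall = TP/(TP+FN).
class_1: TP=265, FN=67+58=125 → 265/390 = 0.67949

0.6795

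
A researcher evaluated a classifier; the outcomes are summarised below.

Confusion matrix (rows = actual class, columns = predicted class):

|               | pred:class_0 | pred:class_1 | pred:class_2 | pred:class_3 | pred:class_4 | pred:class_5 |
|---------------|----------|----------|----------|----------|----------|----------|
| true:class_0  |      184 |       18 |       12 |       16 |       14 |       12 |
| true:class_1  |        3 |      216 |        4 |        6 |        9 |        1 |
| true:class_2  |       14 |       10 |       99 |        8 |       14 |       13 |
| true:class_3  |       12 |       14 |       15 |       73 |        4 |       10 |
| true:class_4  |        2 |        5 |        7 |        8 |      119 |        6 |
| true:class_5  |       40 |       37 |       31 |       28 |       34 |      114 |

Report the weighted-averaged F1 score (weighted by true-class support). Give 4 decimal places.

Per-class F1 score (2·TP/(2·TP+FP+FN)):
  class_0: TP=184, FP=3+14+12+2+40=71, FN=18+12+16+14+12=72 → 368/511 = 0.72016
  class_1: TP=216, FP=18+10+14+5+37=84, FN=3+4+6+9+1=23 → 432/539 = 0.80148
  class_2: TP=99, FP=12+4+15+7+31=69, FN=14+10+8+14+13=59 → 198/326 = 0.60736
  class_3: TP=73, FP=16+6+8+8+28=66, FN=12+14+15+4+10=55 → 146/267 = 0.54682
  class_4: TP=119, FP=14+9+14+4+34=75, FN=2+5+7+8+6=28 → 238/341 = 0.69795
  class_5: TP=114, FP=12+1+13+10+6=42, FN=40+37+31+28+34=170 → 228/440 = 0.51818
Weighted-F1 score = Σ (supportᵢ/N)·F1 scoreᵢ with N=1212: (256/1212)·0.72016 + (239/1212)·0.80148 + (158/1212)·0.60736 + (128/1212)·0.54682 + (147/1212)·0.69795 + (284/1212)·0.51818 = 0.6532

0.6532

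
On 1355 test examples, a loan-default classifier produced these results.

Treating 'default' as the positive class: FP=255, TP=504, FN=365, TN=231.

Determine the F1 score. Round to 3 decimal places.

0.619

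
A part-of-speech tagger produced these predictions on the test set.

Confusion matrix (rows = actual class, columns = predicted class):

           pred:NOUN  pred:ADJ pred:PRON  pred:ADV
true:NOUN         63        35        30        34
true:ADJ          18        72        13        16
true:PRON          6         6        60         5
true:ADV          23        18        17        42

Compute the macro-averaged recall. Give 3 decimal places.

Per-class recall (TP/(TP+FN)):
  NOUN: TP=63, FN=35+30+34=99 → 63/162 = 0.3889
  ADJ: TP=72, FN=18+13+16=47 → 72/119 = 0.6050
  PRON: TP=60, FN=6+6+5=17 → 60/77 = 0.7792
  ADV: TP=42, FN=23+18+17=58 → 42/100 = 0.4200
Macro-recall = mean = (0.3889 + 0.6050 + 0.7792 + 0.4200) / 4 = 0.548

0.548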